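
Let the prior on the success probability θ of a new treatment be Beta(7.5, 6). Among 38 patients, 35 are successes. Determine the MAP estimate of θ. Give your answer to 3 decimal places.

Prior: Beta(7.5, 6).
Data: 35 successes in 38 trials. The binomial likelihood contributes θ^35(1−θ)^3, so the posterior is Beta(7.5+35, 6+3) = Beta(42.5, 9).
For Beta(a, b) with a, b > 1 the mode is (a−1)/(a+b−2) = 41.5/49.5 ≈ 0.838.

θ̂_MAP = 0.838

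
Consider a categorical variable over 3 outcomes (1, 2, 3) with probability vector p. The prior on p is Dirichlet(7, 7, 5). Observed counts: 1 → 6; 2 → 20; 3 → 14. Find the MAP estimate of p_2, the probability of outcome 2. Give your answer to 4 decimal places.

MAP estimate: 0.4643

The posterior is Dirichlet(αᵢ + nᵢ) = Dirichlet(13, 27, 19).
For a Dirichlet(a₁,…,a_K) with all aᵢ > 1, the mode has j-th component (aⱼ − 1)/(Σaᵢ − K).
Here Σaᵢ = 59 and K = 3, so p_2 = (27 − 1)/(59 − 3) = 26/56 ≈ 0.4643.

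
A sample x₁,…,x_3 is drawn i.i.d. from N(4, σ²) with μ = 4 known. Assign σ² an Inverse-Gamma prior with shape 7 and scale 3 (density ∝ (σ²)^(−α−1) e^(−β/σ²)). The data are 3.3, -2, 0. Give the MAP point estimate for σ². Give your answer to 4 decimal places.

σ̂²_MAP = 3.0784

Sum of squared deviations about the known mean: SS = (3.3−4)² + (-2−4)² + (0−4)² = 52.49.
The Normal likelihood contributes (σ²)^(−n/2) exp(−SS/(2σ²)), so the posterior is Inverse-Gamma(α + n/2, β + SS/2) = Inverse-Gamma(8.5, 29.245).
The mode of Inverse-Gamma(a, b) is b/(a+1) = 29.245/9.5 ≈ 3.0784.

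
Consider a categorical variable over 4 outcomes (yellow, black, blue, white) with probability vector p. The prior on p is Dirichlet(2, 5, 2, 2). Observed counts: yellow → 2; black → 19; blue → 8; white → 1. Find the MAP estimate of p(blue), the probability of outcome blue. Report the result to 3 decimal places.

The posterior is Dirichlet(αᵢ + nᵢ) = Dirichlet(4, 24, 10, 3).
For a Dirichlet(a₁,…,a_K) with all aᵢ > 1, the mode has j-th component (aⱼ − 1)/(Σaᵢ − K).
Here Σaᵢ = 41 and K = 4, so p(blue) = (10 − 1)/(41 − 4) = 9/37 ≈ 0.243.

MAP estimate of p(blue) = 0.243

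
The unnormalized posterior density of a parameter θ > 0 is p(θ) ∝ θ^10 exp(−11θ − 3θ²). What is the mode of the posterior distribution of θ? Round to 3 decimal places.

ℓ'(θ) = 10/θ − 11 − 6θ. Setting this to zero and multiplying by θ: 6θ² + 11θ − 10 = 0.
θ = (−11 + √(11² + 4·6·10)) / (2·6) = (−11 + √361) / 12 = (−11 + 19)/12 = 2/3.
ℓ''(θ) = −10/θ² − 6 < 0, confirming a maximum.

θ̂_MAP = 0.667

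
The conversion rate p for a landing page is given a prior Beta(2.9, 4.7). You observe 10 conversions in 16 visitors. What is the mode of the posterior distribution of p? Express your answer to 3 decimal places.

p̂_MAP = 0.551

Prior: Beta(2.9, 4.7).
Data: 10 successes in 16 trials. The binomial likelihood contributes p^10(1−p)^6, so the posterior is Beta(2.9+10, 4.7+6) = Beta(12.9, 10.7).
For Beta(a, b) with a, b > 1 the mode is (a−1)/(a+b−2) = 11.9/21.6 ≈ 0.551.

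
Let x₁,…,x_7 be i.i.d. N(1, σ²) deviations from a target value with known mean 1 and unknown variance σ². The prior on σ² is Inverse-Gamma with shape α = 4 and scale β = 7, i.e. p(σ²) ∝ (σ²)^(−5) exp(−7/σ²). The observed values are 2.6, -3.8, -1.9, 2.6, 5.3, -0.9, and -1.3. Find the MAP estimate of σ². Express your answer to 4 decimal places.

Sum of squared deviations about the known mean: SS = (2.6−1)² + (-3.8−1)² + (-1.9−1)² + (2.6−1)² + (5.3−1)² + (-0.9−1)² + (-1.3−1)² = 63.96.
The Normal likelihood contributes (σ²)^(−n/2) exp(−SS/(2σ²)), so the posterior is Inverse-Gamma(α + n/2, β + SS/2) = Inverse-Gamma(7.5, 38.98).
The mode of Inverse-Gamma(a, b) is b/(a+1) = 38.98/8.5 ≈ 4.5859.

σ̂²_MAP = 4.5859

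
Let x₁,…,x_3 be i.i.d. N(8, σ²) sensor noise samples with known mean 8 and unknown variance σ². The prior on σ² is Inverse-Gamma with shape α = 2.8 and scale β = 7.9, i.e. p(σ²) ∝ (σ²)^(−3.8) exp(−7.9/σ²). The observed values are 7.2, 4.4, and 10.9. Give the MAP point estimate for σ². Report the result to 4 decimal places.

σ̂²_MAP = 3.5670

Sum of squared deviations about the known mean: SS = (7.2−8)² + (4.4−8)² + (10.9−8)² = 22.01.
The Normal likelihood contributes (σ²)^(−n/2) exp(−SS/(2σ²)), so the posterior is Inverse-Gamma(α + n/2, β + SS/2) = Inverse-Gamma(4.3, 18.905).
The mode of Inverse-Gamma(a, b) is b/(a+1) = 18.905/5.3 ≈ 3.5670.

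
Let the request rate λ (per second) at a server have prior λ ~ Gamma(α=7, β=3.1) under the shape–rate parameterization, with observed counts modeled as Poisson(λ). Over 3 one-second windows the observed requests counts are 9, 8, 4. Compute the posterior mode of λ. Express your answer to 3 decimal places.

λ̂_MAP = 4.426

Σxᵢ = 9+8+4 = 21, with n = 3.
Posterior ∝ λ^6e^(−3.1λ) · λ^21e^(−3λ) = λ^27e^(−6.1λ), i.e. Gamma(shape=28, rate=6.1).
The mode of a Gamma(a, b) with a ≥ 1 (shape–rate) is (a−1)/b = 27/6.1 ≈ 4.426.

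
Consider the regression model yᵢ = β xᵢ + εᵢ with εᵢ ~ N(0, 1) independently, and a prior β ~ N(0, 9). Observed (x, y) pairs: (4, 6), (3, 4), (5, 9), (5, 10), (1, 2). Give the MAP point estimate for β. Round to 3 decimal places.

β̂_MAP = 1.747

log p(β | y) = −Σ(yᵢ − βxᵢ)²/(2·1) − β²/(2·9) + const.
Setting the derivative to zero: Σxᵢ(yᵢ − βxᵢ)/1 − β/9 = 0, so β = Σxᵢyᵢ / (Σxᵢ² + σ²/τ²).
Σxᵢyᵢ = 4·6 + 3·4 + 5·9 + 5·10 + 1·2 = 133; Σxᵢ² = 76; σ²/τ² = 1/9.
β̂_MAP = 133 / (76 + 1/9) = 133/(685/9) = 1197/685 ≈ 1.747.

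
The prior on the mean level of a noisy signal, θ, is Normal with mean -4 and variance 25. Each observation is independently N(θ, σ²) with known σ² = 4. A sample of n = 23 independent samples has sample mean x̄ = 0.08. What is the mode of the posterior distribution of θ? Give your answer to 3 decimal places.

θ̂_MAP = 0.052

n = 23, x̄ = 0.08.
For a Normal prior and Normal likelihood with known variance, the posterior is Normal; its mode equals its mean, the precision-weighted average.
Prior precision 1/σ₀² = 1/25 = 0.04; data precision n/σ² = 23/4 = 5.75.
θ̂ = (0.04·(-4) + 5.75·0.08) / (0.04 + 5.75) = 0.3/5.79 = 10/193 ≈ 0.052.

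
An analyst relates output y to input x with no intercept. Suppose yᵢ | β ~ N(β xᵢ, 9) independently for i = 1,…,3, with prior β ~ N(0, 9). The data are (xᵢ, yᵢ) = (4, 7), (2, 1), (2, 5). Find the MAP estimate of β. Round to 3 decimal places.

β̂_MAP = 1.600

log p(β | y) = −Σ(yᵢ − βxᵢ)²/(2·9) − β²/(2·9) + const.
Setting the derivative to zero: Σxᵢ(yᵢ − βxᵢ)/9 − β/9 = 0, so β = Σxᵢyᵢ / (Σxᵢ² + σ²/τ²).
Σxᵢyᵢ = 4·7 + 2·1 + 2·5 = 40; Σxᵢ² = 24; σ²/τ² = 1.
β̂_MAP = 40 / (24 + 1) = 40/25 ≈ 1.600.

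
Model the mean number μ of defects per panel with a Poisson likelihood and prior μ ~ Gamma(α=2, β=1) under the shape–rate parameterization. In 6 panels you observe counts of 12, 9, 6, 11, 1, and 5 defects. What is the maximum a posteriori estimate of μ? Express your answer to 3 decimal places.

μ̂_MAP = 6.429

Σxᵢ = 12+9+6+11+1+5 = 44, with n = 6.
Posterior ∝ μe^(−1μ) · μ^44e^(−6μ) = μ^45e^(−7μ), i.e. Gamma(shape=46, rate=7).
The mode of a Gamma(a, b) with a ≥ 1 (shape–rate) is (a−1)/b = 45/7 ≈ 6.429.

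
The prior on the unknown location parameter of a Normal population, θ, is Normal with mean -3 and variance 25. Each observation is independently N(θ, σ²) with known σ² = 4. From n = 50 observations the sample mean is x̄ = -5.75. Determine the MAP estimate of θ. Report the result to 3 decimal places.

n = 50, x̄ = -5.75.
For a Normal prior and Normal likelihood with known variance, the posterior is Normal; its mode equals its mean, the precision-weighted average.
Prior precision 1/σ₀² = 1/25 = 0.04; data precision n/σ² = 50/4 = 12.5.
θ̂ = (0.04·(-3) + 12.5·(-5.75)) / (0.04 + 12.5) = (-71.995)/12.54 = -1309/228 ≈ -5.741.

θ̂_MAP = -5.741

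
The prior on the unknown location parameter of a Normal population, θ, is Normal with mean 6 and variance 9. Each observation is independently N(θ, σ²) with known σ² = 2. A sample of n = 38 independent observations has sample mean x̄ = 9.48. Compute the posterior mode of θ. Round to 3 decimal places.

n = 38, x̄ = 9.48.
For a Normal prior and Normal likelihood with known variance, the posterior is Normal; its mode equals its mean, the precision-weighted average.
Prior precision 1/σ₀² = 1/9; data precision n/σ² = 38/2 = 19.
θ̂ = ((1/9)·6 + 19·9.48) / (1/9 + 19) = (13559/75)/(172/9) = 40677/4300 ≈ 9.460.

θ̂_MAP = 9.460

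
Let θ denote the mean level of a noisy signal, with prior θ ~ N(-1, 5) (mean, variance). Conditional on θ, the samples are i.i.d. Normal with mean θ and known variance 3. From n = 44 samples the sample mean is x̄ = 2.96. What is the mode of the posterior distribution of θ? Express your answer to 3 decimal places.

n = 44, x̄ = 2.96.
For a Normal prior and Normal likelihood with known variance, the posterior is Normal; its mode equals its mean, the precision-weighted average.
Prior precision 1/σ₀² = 1/5 = 0.2; data precision n/σ² = 44/3.
θ̂ = (0.2·(-1) + (44/3)·2.96) / (0.2 + 44/3) = (3241/75)/(223/15) = 3241/1115 ≈ 2.907.

θ̂_MAP = 2.907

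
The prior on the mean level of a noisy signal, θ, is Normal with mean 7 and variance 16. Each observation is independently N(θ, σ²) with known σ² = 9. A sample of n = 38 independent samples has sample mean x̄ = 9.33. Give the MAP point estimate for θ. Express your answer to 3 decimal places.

n = 38, x̄ = 9.33.
For a Normal prior and Normal likelihood with known variance, the posterior is Normal; its mode equals its mean, the precision-weighted average.
Prior precision 1/σ₀² = 1/16 = 0.0625; data precision n/σ² = 38/9.
θ̂ = (0.0625·7 + (38/9)·9.33) / (0.0625 + 38/9) = (47797/1200)/(617/144) = 143391/15425 ≈ 9.296.

θ̂_MAP = 9.296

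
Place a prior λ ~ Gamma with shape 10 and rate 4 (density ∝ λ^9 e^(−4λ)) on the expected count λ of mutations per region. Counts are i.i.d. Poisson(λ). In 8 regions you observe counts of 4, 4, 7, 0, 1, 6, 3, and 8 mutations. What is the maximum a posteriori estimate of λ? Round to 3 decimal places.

Σxᵢ = 4+4+7+0+1+6+3+8 = 33, with n = 8.
Posterior ∝ λ^9e^(−4λ) · λ^33e^(−8λ) = λ^42e^(−12λ), i.e. Gamma(shape=43, rate=12).
The mode of a Gamma(a, b) with a ≥ 1 (shape–rate) is (a−1)/b = 42/12 ≈ 3.500.

λ̂_MAP = 3.500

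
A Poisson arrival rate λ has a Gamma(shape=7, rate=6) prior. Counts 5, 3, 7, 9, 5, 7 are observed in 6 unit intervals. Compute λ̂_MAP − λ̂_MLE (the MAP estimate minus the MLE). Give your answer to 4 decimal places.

Σxᵢ = 36. Posterior is Gamma(43, 12); MAP = (43−1)/12 = 42/12 ≈ 3.50000.
MLE = x̄ = 36/6 ≈ 6.00000.
Difference = 42/12 − 36/6 = -5/2 ≈ -2.5000.

MAP − MLE = -2.5000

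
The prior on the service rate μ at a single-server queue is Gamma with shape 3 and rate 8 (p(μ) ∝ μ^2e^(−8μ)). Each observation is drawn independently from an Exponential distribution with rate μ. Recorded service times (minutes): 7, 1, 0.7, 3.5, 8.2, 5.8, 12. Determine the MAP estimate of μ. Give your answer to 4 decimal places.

μ̂_MAP = 0.1948

The Exponential(rate=μ) likelihood is ∝ μ^n e^(−μΣtᵢ). Here n = 7 and Σtᵢ = 7 + 1 + 0.7 + 3.5 + 8.2 + 5.8 + 12 = 38.2.
Posterior ∝ μ^2e^(−8μ) · μ^7e^(−38.2μ) = μ^9e^(−46.2μ), i.e. Gamma(10, 46.2).
Mode = (a−1)/b = 9/46.2 ≈ 0.1948.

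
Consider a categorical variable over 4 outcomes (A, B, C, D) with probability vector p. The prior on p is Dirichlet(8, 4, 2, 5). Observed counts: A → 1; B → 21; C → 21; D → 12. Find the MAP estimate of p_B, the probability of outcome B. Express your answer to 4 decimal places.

MAP estimate of p_B = 0.3429

The posterior is Dirichlet(αᵢ + nᵢ) = Dirichlet(9, 25, 23, 17).
For a Dirichlet(a₁,…,a_K) with all aᵢ > 1, the mode has j-th component (aⱼ − 1)/(Σaᵢ − K).
Here Σaᵢ = 74 and K = 4, so p_B = (25 − 1)/(74 − 4) = 24/70 ≈ 0.3429.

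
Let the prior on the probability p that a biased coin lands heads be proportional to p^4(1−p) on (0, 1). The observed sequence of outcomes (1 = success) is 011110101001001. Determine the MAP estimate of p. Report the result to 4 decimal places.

The prior density ∝ p^4(1−p)^1 is the kernel of Beta(5, 2).
Data: 8 successes in 15 trials (from the sequence). The binomial likelihood contributes p^8(1−p)^7, so the posterior is Beta(5+8, 2+7) = Beta(13, 9).
For Beta(a, b) with a, b > 1 the mode is (a−1)/(a+b−2) = 12/20 ≈ 0.6000.

p̂_MAP = 0.6000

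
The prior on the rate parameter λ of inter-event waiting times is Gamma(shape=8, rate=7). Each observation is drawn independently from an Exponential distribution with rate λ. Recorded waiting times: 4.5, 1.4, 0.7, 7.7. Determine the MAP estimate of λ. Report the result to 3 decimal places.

λ̂_MAP = 0.516

The Exponential(rate=λ) likelihood is ∝ λ^n e^(−λΣtᵢ). Here n = 4 and Σtᵢ = 4.5 + 1.4 + 0.7 + 7.7 = 14.3.
Posterior ∝ λ^7e^(−7λ) · λ^4e^(−14.3λ) = λ^11e^(−21.3λ), i.e. Gamma(12, 21.3).
Mode = (a−1)/b = 11/21.3 ≈ 0.516.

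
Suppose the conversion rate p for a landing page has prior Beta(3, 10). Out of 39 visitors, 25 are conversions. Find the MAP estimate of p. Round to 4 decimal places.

p̂_MAP = 0.5400

Prior: Beta(3, 10).
Data: 25 successes in 39 trials. The binomial likelihood contributes p^25(1−p)^14, so the posterior is Beta(3+25, 10+14) = Beta(28, 24).
For Beta(a, b) with a, b > 1 the mode is (a−1)/(a+b−2) = 27/50 ≈ 0.5400.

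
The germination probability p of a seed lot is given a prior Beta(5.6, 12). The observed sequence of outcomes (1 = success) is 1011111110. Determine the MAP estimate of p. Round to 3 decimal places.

Prior: Beta(5.6, 12).
Data: 8 successes in 10 trials (from the sequence). The binomial likelihood contributes p^8(1−p)^2, so the posterior is Beta(5.6+8, 12+2) = Beta(13.6, 14).
For Beta(a, b) with a, b > 1 the mode is (a−1)/(a+b−2) = 12.6/25.6 ≈ 0.492.

p̂_MAP = 0.492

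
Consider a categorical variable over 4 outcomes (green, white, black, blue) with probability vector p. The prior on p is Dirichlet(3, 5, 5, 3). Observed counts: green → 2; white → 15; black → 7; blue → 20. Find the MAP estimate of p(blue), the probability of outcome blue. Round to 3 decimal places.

MAP estimate of p(blue) = 0.393

The posterior is Dirichlet(αᵢ + nᵢ) = Dirichlet(5, 20, 12, 23).
For a Dirichlet(a₁,…,a_K) with all aᵢ > 1, the mode has j-th component (aⱼ − 1)/(Σaᵢ − K).
Here Σaᵢ = 60 and K = 4, so p(blue) = (23 − 1)/(60 − 4) = 22/56 ≈ 0.393.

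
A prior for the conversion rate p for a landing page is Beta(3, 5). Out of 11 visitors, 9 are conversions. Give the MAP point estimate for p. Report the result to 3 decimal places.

Prior: Beta(3, 5).
Data: 9 successes in 11 trials. The binomial likelihood contributes p^9(1−p)^2, so the posterior is Beta(3+9, 5+2) = Beta(12, 7).
For Beta(a, b) with a, b > 1 the mode is (a−1)/(a+b−2) = 11/17 ≈ 0.647.

p̂_MAP = 0.647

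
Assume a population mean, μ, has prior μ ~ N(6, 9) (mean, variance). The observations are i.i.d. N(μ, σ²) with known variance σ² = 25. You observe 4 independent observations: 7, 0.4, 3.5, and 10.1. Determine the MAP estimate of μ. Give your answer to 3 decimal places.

n = 4; x̄ = (7 + 0.4 + 3.5 + 10.1)/4 = 21/4 = 5.25.
For a Normal prior and Normal likelihood with known variance, the posterior is Normal; its mode equals its mean, the precision-weighted average.
Prior precision 1/σ₀² = 1/9; data precision n/σ² = 4/25 = 0.16.
μ̂ = ((1/9)·6 + 0.16·5.25) / (1/9 + 0.16) = (113/75)/(61/225) = 339/61 ≈ 5.557.

μ̂_MAP = 5.557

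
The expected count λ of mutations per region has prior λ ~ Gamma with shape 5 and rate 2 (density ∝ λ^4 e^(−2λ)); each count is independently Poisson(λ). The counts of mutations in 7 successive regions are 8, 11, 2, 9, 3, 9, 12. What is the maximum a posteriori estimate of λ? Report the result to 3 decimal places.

λ̂_MAP = 6.444

Σxᵢ = 8+11+2+9+3+9+12 = 54, with n = 7.
Posterior ∝ λ^4e^(−2λ) · λ^54e^(−7λ) = λ^58e^(−9λ), i.e. Gamma(shape=59, rate=9).
The mode of a Gamma(a, b) with a ≥ 1 (shape–rate) is (a−1)/b = 58/9 ≈ 6.444.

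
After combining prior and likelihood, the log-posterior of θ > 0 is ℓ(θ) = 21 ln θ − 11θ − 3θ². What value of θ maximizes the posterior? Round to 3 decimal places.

ℓ'(θ) = 21/θ − 11 − 6θ. Setting this to zero and multiplying by θ: 6θ² + 11θ − 21 = 0.
θ = (−11 + √(11² + 4·6·21)) / (2·6) = (−11 + √625) / 12 = (−11 + 25)/12 = 7/6.
ℓ''(θ) = −21/θ² − 6 < 0, confirming a maximum.

θ̂_MAP = 1.167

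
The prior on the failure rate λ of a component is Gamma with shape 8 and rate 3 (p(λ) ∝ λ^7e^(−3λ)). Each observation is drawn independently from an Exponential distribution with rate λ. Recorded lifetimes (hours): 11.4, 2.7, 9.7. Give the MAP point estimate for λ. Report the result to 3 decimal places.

The Exponential(rate=λ) likelihood is ∝ λ^n e^(−λΣtᵢ). Here n = 3 and Σtᵢ = 11.4 + 2.7 + 9.7 = 23.8.
Posterior ∝ λ^7e^(−3λ) · λ^3e^(−23.8λ) = λ^10e^(−26.8λ), i.e. Gamma(11, 26.8).
Mode = (a−1)/b = 10/26.8 ≈ 0.373.

λ̂_MAP = 0.373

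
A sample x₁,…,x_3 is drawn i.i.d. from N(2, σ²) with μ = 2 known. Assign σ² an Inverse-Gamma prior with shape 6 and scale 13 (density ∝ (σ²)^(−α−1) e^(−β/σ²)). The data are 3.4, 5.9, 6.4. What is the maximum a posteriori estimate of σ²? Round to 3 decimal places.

Sum of squared deviations about the known mean: SS = (3.4−2)² + (5.9−2)² + (6.4−2)² = 36.53.
The Normal likelihood contributes (σ²)^(−n/2) exp(−SS/(2σ²)), so the posterior is Inverse-Gamma(α + n/2, β + SS/2) = Inverse-Gamma(7.5, 31.265).
The mode of Inverse-Gamma(a, b) is b/(a+1) = 31.265/8.5 ≈ 3.678.

σ̂²_MAP = 3.678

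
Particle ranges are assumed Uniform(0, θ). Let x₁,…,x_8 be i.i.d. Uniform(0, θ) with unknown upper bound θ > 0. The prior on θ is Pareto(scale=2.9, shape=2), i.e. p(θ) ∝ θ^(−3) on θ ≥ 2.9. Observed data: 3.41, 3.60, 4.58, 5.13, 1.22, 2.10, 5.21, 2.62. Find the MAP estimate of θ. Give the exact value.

The Uniform(0, θ) likelihood is θ^(−n) for θ ≥ max(xᵢ), zero otherwise. Here max(xᵢ) = 5.21.
Posterior ∝ θ^(−3) · θ^(−8) = θ^(−11) on θ ≥ max(2.9, 5.21) = 5.21.
This density is strictly decreasing in θ, so the posterior mode lies at the lower boundary of the support.

θ̂_MAP = 5.21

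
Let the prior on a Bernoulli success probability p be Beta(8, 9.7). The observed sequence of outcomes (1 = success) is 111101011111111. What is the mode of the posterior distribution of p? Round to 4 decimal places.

Prior: Beta(8, 9.7).
Data: 13 successes in 15 trials (from the sequence). The binomial likelihood contributes p^13(1−p)^2, so the posterior is Beta(8+13, 9.7+2) = Beta(21, 11.7).
For Beta(a, b) with a, b > 1 the mode is (a−1)/(a+b−2) = 20/30.7 ≈ 0.6515.

p̂_MAP = 0.6515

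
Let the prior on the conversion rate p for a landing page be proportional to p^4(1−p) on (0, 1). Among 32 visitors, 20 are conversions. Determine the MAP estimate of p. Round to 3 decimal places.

The prior density ∝ p^4(1−p)^1 is the kernel of Beta(5, 2).
Data: 20 successes in 32 trials. The binomial likelihood contributes p^20(1−p)^12, so the posterior is Beta(5+20, 2+12) = Beta(25, 14).
For Beta(a, b) with a, b > 1 the mode is (a−1)/(a+b−2) = 24/37 ≈ 0.649.

p̂_MAP = 0.649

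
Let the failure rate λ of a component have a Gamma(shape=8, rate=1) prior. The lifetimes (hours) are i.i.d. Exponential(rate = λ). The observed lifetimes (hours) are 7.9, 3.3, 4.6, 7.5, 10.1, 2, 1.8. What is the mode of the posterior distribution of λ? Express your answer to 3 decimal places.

The Exponential(rate=λ) likelihood is ∝ λ^n e^(−λΣtᵢ). Here n = 7 and Σtᵢ = 7.9 + 3.3 + 4.6 + 7.5 + 10.1 + 2 + 1.8 = 37.2.
Posterior ∝ λ^7e^(−1λ) · λ^7e^(−37.2λ) = λ^14e^(−38.2λ), i.e. Gamma(15, 38.2).
Mode = (a−1)/b = 14/38.2 ≈ 0.366.

λ̂_MAP = 0.366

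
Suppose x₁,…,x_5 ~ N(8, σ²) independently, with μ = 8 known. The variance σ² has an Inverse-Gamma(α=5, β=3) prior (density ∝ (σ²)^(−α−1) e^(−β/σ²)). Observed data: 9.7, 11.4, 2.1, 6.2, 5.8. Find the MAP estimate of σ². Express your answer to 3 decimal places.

σ̂²_MAP = 3.726

Sum of squared deviations about the known mean: SS = (9.7−8)² + (11.4−8)² + (2.1−8)² + (6.2−8)² + (5.8−8)² = 57.34.
The Normal likelihood contributes (σ²)^(−n/2) exp(−SS/(2σ²)), so the posterior is Inverse-Gamma(α + n/2, β + SS/2) = Inverse-Gamma(7.5, 31.67).
The mode of Inverse-Gamma(a, b) is b/(a+1) = 31.67/8.5 ≈ 3.726.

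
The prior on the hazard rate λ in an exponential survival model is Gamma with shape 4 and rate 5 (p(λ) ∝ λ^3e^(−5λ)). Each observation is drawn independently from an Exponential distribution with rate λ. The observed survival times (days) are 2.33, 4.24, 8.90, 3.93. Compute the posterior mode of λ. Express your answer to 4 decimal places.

λ̂_MAP = 0.2869

The Exponential(rate=λ) likelihood is ∝ λ^n e^(−λΣtᵢ). Here n = 4 and Σtᵢ = 2.33 + 4.24 + 8.90 + 3.93 = 19.40.
Posterior ∝ λ^3e^(−5λ) · λ^4e^(−19.40λ) = λ^7e^(−24.40λ), i.e. Gamma(8, 24.40).
Mode = (a−1)/b = 7/24.40 ≈ 0.2869.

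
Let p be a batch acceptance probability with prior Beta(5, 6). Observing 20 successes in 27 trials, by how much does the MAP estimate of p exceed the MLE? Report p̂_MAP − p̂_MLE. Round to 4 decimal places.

MAP − MLE = -0.0741

Posterior is Beta(25, 13); MAP = (25−1)/(38−2) = 24/36 ≈ 0.66667.
MLE ignores the prior: p̂_MLE = k/n = 20/27 ≈ 0.74074.
Difference = 24/36 − 20/27 = -2/27 ≈ -0.0741.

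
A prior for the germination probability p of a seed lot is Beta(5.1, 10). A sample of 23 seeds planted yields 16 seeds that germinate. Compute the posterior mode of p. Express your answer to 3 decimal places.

p̂_MAP = 0.557

Prior: Beta(5.1, 10).
Data: 16 successes in 23 trials. The binomial likelihood contributes p^16(1−p)^7, so the posterior is Beta(5.1+16, 10+7) = Beta(21.1, 17).
For Beta(a, b) with a, b > 1 the mode is (a−1)/(a+b−2) = 20.1/36.1 ≈ 0.557.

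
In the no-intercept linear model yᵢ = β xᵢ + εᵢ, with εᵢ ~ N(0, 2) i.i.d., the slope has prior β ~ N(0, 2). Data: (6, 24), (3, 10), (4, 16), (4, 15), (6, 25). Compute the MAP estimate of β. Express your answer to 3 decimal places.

β̂_MAP = 3.930

log p(β | y) = −Σ(yᵢ − βxᵢ)²/(2·2) − β²/(2·2) + const.
Setting the derivative to zero: Σxᵢ(yᵢ − βxᵢ)/2 − β/2 = 0, so β = Σxᵢyᵢ / (Σxᵢ² + σ²/τ²).
Σxᵢyᵢ = 6·24 + 3·10 + 4·16 + 4·15 + 6·25 = 448; Σxᵢ² = 113; σ²/τ² = 1.
β̂_MAP = 448 / (113 + 1) = 448/114 ≈ 3.930.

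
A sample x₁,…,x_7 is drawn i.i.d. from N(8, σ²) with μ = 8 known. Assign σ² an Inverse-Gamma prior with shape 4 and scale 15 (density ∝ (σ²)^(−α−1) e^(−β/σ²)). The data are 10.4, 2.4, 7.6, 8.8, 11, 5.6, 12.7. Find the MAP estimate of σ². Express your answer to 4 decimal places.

σ̂²_MAP = 6.1629

Sum of squared deviations about the known mean: SS = (10.4−8)² + (2.4−8)² + (7.6−8)² + (8.8−8)² + (11−8)² + (5.6−8)² + (12.7−8)² = 74.77.
The Normal likelihood contributes (σ²)^(−n/2) exp(−SS/(2σ²)), so the posterior is Inverse-Gamma(α + n/2, β + SS/2) = Inverse-Gamma(7.5, 52.385).
The mode of Inverse-Gamma(a, b) is b/(a+1) = 52.385/8.5 ≈ 6.1629.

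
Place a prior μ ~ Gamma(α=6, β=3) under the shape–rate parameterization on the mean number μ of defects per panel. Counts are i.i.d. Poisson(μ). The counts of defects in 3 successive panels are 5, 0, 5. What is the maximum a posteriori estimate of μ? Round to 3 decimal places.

μ̂_MAP = 2.500

Σxᵢ = 5+0+5 = 10, with n = 3.
Posterior ∝ μ^5e^(−3μ) · μ^10e^(−3μ) = μ^15e^(−6μ), i.e. Gamma(shape=16, rate=6).
The mode of a Gamma(a, b) with a ≥ 1 (shape–rate) is (a−1)/b = 15/6 ≈ 2.500.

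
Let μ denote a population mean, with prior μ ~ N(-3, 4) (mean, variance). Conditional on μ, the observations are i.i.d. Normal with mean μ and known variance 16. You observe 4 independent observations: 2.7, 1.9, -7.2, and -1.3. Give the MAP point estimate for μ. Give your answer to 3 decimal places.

μ̂_MAP = -1.988

n = 4; x̄ = (2.7 + 1.9 + (-7.2) + (-1.3))/4 = -3.9/4 = -0.975.
For a Normal prior and Normal likelihood with known variance, the posterior is Normal; its mode equals its mean, the precision-weighted average.
Prior precision 1/σ₀² = 1/4 = 0.25; data precision n/σ² = 4/16 = 0.25.
μ̂ = (0.25·(-3) + 0.25·(-0.975)) / (0.25 + 0.25) = (-0.99375)/0.5 = -1.9875 ≈ -1.988.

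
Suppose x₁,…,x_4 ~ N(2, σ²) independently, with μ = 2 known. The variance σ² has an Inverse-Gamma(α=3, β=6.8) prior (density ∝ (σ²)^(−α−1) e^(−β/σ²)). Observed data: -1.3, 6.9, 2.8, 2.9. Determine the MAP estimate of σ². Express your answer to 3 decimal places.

σ̂²_MAP = 4.163

Sum of squared deviations about the known mean: SS = (-1.3−2)² + (6.9−2)² + (2.8−2)² + (2.9−2)² = 36.35.
The Normal likelihood contributes (σ²)^(−n/2) exp(−SS/(2σ²)), so the posterior is Inverse-Gamma(α + n/2, β + SS/2) = Inverse-Gamma(5, 24.975).
The mode of Inverse-Gamma(a, b) is b/(a+1) = 24.975/6 ≈ 4.163.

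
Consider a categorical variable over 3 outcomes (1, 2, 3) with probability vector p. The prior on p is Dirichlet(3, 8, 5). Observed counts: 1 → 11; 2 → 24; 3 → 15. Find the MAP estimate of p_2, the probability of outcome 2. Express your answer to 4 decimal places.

The posterior is Dirichlet(αᵢ + nᵢ) = Dirichlet(14, 32, 20).
For a Dirichlet(a₁,…,a_K) with all aᵢ > 1, the mode has j-th component (aⱼ − 1)/(Σaᵢ − K).
Here Σaᵢ = 66 and K = 3, so p_2 = (32 − 1)/(66 − 3) = 31/63 ≈ 0.4921.

MAP estimate: 0.4921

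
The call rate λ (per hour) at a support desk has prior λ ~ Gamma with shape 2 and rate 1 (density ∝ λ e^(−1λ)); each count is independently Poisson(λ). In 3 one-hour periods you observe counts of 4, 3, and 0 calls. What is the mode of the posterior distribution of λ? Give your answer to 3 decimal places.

Σxᵢ = 4+3+0 = 7, with n = 3.
Posterior ∝ λe^(−1λ) · λ^7e^(−3λ) = λ^8e^(−4λ), i.e. Gamma(shape=9, rate=4).
The mode of a Gamma(a, b) with a ≥ 1 (shape–rate) is (a−1)/b = 8/4 ≈ 2.000.

λ̂_MAP = 2.000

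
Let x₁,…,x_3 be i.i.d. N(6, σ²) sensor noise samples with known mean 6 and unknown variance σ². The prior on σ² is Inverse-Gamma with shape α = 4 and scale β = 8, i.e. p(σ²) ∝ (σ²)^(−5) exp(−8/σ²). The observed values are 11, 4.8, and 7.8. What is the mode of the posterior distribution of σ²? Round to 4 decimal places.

σ̂²_MAP = 3.5138

Sum of squared deviations about the known mean: SS = (11−6)² + (4.8−6)² + (7.8−6)² = 29.68.
The Normal likelihood contributes (σ²)^(−n/2) exp(−SS/(2σ²)), so the posterior is Inverse-Gamma(α + n/2, β + SS/2) = Inverse-Gamma(5.5, 22.84).
The mode of Inverse-Gamma(a, b) is b/(a+1) = 22.84/6.5 ≈ 3.5138.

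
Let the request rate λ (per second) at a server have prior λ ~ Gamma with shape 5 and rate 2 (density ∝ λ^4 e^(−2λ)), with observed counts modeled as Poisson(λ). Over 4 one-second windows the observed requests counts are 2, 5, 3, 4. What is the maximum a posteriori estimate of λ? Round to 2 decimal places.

λ̂_MAP = 3.00

Σxᵢ = 2+5+3+4 = 14, with n = 4.
Posterior ∝ λ^4e^(−2λ) · λ^14e^(−4λ) = λ^18e^(−6λ), i.e. Gamma(shape=19, rate=6).
The mode of a Gamma(a, b) with a ≥ 1 (shape–rate) is (a−1)/b = 18/6 ≈ 3.00.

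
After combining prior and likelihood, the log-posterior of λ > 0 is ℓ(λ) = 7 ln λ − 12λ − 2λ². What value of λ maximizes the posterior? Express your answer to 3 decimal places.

λ̂_MAP = 0.500

ℓ'(λ) = 7/λ − 12 − 4λ. Setting this to zero and multiplying by λ: 4λ² + 12λ − 7 = 0.
λ = (−12 + √(12² + 4·4·7)) / (2·4) = (−12 + √256) / 8 = (−12 + 16)/8 = 1/2.
ℓ''(λ) = −7/λ² − 4 < 0, confirming a maximum.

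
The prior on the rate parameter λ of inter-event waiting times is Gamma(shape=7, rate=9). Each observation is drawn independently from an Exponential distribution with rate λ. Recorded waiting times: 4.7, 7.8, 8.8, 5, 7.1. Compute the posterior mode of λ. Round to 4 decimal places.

λ̂_MAP = 0.2594

The Exponential(rate=λ) likelihood is ∝ λ^n e^(−λΣtᵢ). Here n = 5 and Σtᵢ = 4.7 + 7.8 + 8.8 + 5 + 7.1 = 33.4.
Posterior ∝ λ^6e^(−9λ) · λ^5e^(−33.4λ) = λ^11e^(−42.4λ), i.e. Gamma(12, 42.4).
Mode = (a−1)/b = 11/42.4 ≈ 0.2594.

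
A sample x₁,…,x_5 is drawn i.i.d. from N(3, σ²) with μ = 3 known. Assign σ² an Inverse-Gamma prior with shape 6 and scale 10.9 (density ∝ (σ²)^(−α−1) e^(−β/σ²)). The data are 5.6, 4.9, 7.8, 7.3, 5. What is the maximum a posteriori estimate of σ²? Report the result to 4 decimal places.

σ̂²_MAP = 4.0895

Sum of squared deviations about the known mean: SS = (5.6−3)² + (4.9−3)² + (7.8−3)² + (7.3−3)² + (5−3)² = 55.9.
The Normal likelihood contributes (σ²)^(−n/2) exp(−SS/(2σ²)), so the posterior is Inverse-Gamma(α + n/2, β + SS/2) = Inverse-Gamma(8.5, 38.85).
The mode of Inverse-Gamma(a, b) is b/(a+1) = 38.85/9.5 ≈ 4.0895.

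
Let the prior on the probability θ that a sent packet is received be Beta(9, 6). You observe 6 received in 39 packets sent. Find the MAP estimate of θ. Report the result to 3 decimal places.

Prior: Beta(9, 6).
Data: 6 successes in 39 trials. The binomial likelihood contributes θ^6(1−θ)^33, so the posterior is Beta(9+6, 6+33) = Beta(15, 39).
For Beta(a, b) with a, b > 1 the mode is (a−1)/(a+b−2) = 14/52 ≈ 0.269.

θ̂_MAP = 0.269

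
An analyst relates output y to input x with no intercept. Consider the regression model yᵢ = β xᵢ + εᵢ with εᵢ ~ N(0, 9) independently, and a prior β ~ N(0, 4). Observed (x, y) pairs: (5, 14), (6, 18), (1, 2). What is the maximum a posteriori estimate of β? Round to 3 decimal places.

log p(β | y) = −Σ(yᵢ − βxᵢ)²/(2·9) − β²/(2·4) + const.
Setting the derivative to zero: Σxᵢ(yᵢ − βxᵢ)/9 − β/4 = 0, so β = Σxᵢyᵢ / (Σxᵢ² + σ²/τ²).
Σxᵢyᵢ = 5·14 + 6·18 + 1·2 = 180; Σxᵢ² = 62; σ²/τ² = 2.25.
β̂_MAP = 180 / (62 + 2.25) = 180/64.25 ≈ 2.802.

β̂_MAP = 2.802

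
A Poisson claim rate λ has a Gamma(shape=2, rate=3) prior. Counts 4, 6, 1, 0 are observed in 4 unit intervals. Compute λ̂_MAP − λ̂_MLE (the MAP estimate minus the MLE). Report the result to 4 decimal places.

Σxᵢ = 11. Posterior is Gamma(13, 7); MAP = (13−1)/7 = 12/7 ≈ 1.71429.
MLE = x̄ = 11/4 ≈ 2.75000.
Difference = 12/7 − 11/4 = -29/28 ≈ -1.0357.

MAP − MLE = -1.0357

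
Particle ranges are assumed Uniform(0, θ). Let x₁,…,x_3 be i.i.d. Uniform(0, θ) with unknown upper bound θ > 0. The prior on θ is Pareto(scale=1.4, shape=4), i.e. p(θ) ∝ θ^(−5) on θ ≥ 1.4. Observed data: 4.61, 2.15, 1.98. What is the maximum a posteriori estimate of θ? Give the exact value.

θ̂_MAP = 4.61

The Uniform(0, θ) likelihood is θ^(−n) for θ ≥ max(xᵢ), zero otherwise. Here max(xᵢ) = 4.61.
Posterior ∝ θ^(−5) · θ^(−3) = θ^(−8) on θ ≥ max(1.4, 4.61) = 4.61.
This density is strictly decreasing in θ, so the posterior mode lies at the lower boundary of the support.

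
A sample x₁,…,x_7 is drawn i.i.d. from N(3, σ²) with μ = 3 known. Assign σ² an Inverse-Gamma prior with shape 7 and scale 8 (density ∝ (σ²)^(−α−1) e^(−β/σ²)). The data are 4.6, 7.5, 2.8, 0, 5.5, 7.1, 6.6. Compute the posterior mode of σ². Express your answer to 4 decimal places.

Sum of squared deviations about the known mean: SS = (4.6−3)² + (7.5−3)² + (2.8−3)² + (0−3)² + (5.5−3)² + (7.1−3)² + (6.6−3)² = 67.87.
The Normal likelihood contributes (σ²)^(−n/2) exp(−SS/(2σ²)), so the posterior is Inverse-Gamma(α + n/2, β + SS/2) = Inverse-Gamma(10.5, 41.935).
The mode of Inverse-Gamma(a, b) is b/(a+1) = 41.935/11.5 ≈ 3.6465.

σ̂²_MAP = 3.6465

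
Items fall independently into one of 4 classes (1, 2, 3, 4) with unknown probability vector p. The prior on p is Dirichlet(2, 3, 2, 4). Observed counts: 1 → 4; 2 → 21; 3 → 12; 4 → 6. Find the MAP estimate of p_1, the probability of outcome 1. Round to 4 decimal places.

MAP estimate: 0.1000

The posterior is Dirichlet(αᵢ + nᵢ) = Dirichlet(6, 24, 14, 10).
For a Dirichlet(a₁,…,a_K) with all aᵢ > 1, the mode has j-th component (aⱼ − 1)/(Σaᵢ − K).
Here Σaᵢ = 54 and K = 4, so p_1 = (6 − 1)/(54 − 4) = 5/50 ≈ 0.1000.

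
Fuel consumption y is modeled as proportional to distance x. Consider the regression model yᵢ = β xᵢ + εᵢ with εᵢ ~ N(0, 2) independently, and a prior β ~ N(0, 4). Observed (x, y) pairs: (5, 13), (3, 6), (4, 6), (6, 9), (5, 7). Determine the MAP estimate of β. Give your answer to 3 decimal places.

log p(β | y) = −Σ(yᵢ − βxᵢ)²/(2·2) − β²/(2·4) + const.
Setting the derivative to zero: Σxᵢ(yᵢ − βxᵢ)/2 − β/4 = 0, so β = Σxᵢyᵢ / (Σxᵢ² + σ²/τ²).
Σxᵢyᵢ = 5·13 + 3·6 + 4·6 + 6·9 + 5·7 = 196; Σxᵢ² = 111; σ²/τ² = 0.5.
β̂_MAP = 196 / (111 + 0.5) = 196/111.5 ≈ 1.758.

β̂_MAP = 1.758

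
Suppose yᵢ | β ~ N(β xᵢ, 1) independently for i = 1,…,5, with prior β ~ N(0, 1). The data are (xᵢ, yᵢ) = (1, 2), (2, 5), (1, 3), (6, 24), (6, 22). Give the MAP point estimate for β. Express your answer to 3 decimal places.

log p(β | y) = −Σ(yᵢ − βxᵢ)²/(2·1) − β²/(2·1) + const.
Setting the derivative to zero: Σxᵢ(yᵢ − βxᵢ)/1 − β/1 = 0, so β = Σxᵢyᵢ / (Σxᵢ² + σ²/τ²).
Σxᵢyᵢ = 1·2 + 2·5 + 1·3 + 6·24 + 6·22 = 291; Σxᵢ² = 78; σ²/τ² = 1.
β̂_MAP = 291 / (78 + 1) = 291/79 ≈ 3.684.

β̂_MAP = 3.684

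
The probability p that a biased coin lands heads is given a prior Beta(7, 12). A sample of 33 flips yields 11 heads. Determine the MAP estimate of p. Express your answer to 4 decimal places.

Prior: Beta(7, 12).
Data: 11 successes in 33 trials. The binomial likelihood contributes p^11(1−p)^22, so the posterior is Beta(7+11, 12+22) = Beta(18, 34).
For Beta(a, b) with a, b > 1 the mode is (a−1)/(a+b−2) = 17/50 ≈ 0.3400.

p̂_MAP = 0.3400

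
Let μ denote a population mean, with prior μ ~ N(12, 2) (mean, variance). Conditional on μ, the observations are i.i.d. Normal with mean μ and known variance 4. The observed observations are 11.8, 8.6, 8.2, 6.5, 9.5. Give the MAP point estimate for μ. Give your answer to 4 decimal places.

μ̂_MAP = 9.8000

n = 5; x̄ = (11.8 + 8.6 + 8.2 + 6.5 + 9.5)/5 = 44.6/5 = 8.92.
For a Normal prior and Normal likelihood with known variance, the posterior is Normal; its mode equals its mean, the precision-weighted average.
Prior precision 1/σ₀² = 1/2 = 0.5; data precision n/σ² = 5/4 = 1.25.
μ̂ = (0.5·12 + 1.25·8.92) / (0.5 + 1.25) = 17.15/1.75 = 9.8000.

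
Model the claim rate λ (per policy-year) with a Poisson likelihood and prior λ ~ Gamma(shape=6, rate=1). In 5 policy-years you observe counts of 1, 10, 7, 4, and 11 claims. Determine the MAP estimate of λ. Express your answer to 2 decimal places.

λ̂_MAP = 6.33

Σxᵢ = 1+10+7+4+11 = 33, with n = 5.
Posterior ∝ λ^5e^(−1λ) · λ^33e^(−5λ) = λ^38e^(−6λ), i.e. Gamma(shape=39, rate=6).
The mode of a Gamma(a, b) with a ≥ 1 (shape–rate) is (a−1)/b = 38/6 ≈ 6.33.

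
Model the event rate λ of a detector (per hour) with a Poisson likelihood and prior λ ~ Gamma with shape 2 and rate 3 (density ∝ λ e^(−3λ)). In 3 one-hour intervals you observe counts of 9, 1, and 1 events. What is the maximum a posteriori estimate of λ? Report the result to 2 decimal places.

λ̂_MAP = 2.00

Σxᵢ = 9+1+1 = 11, with n = 3.
Posterior ∝ λe^(−3λ) · λ^11e^(−3λ) = λ^12e^(−6λ), i.e. Gamma(shape=13, rate=6).
The mode of a Gamma(a, b) with a ≥ 1 (shape–rate) is (a−1)/b = 12/6 ≈ 2.00.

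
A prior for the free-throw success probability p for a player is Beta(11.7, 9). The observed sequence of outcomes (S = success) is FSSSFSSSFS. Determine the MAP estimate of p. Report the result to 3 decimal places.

p̂_MAP = 0.617

Prior: Beta(11.7, 9).
Data: 7 successes in 10 trials (from the sequence). The binomial likelihood contributes p^7(1−p)^3, so the posterior is Beta(11.7+7, 9+3) = Beta(18.7, 12).
For Beta(a, b) with a, b > 1 the mode is (a−1)/(a+b−2) = 17.7/28.7 ≈ 0.617.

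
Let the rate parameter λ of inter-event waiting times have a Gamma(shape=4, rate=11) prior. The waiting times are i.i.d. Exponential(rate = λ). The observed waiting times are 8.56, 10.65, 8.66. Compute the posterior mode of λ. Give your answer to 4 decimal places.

λ̂_MAP = 0.1544

The Exponential(rate=λ) likelihood is ∝ λ^n e^(−λΣtᵢ). Here n = 3 and Σtᵢ = 8.56 + 10.65 + 8.66 = 27.87.
Posterior ∝ λ^3e^(−11λ) · λ^3e^(−27.87λ) = λ^6e^(−38.87λ), i.e. Gamma(7, 38.87).
Mode = (a−1)/b = 6/38.87 ≈ 0.1544.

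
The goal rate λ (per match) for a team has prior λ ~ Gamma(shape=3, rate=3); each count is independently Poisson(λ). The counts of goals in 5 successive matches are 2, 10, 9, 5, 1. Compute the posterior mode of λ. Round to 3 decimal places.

Σxᵢ = 2+10+9+5+1 = 27, with n = 5.
Posterior ∝ λ^2e^(−3λ) · λ^27e^(−5λ) = λ^29e^(−8λ), i.e. Gamma(shape=30, rate=8).
The mode of a Gamma(a, b) with a ≥ 1 (shape–rate) is (a−1)/b = 29/8 ≈ 3.625.

λ̂_MAP = 3.625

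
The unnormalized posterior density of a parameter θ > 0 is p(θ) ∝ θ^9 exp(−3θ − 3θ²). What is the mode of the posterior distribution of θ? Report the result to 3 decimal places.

θ̂_MAP = 1.000

ℓ'(θ) = 9/θ − 3 − 6θ. Setting this to zero and multiplying by θ: 6θ² + 3θ − 9 = 0.
θ = (−3 + √(3² + 4·6·9)) / (2·6) = (−3 + √225) / 12 = (−3 + 15)/12 = 1.
ℓ''(θ) = −9/θ² − 6 < 0, confirming a maximum.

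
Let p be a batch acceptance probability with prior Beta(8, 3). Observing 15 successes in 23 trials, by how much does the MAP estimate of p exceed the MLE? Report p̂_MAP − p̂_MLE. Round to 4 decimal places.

Posterior is Beta(23, 11); MAP = (23−1)/(34−2) = 22/32 ≈ 0.68750.
MLE ignores the prior: p̂_MLE = k/n = 15/23 ≈ 0.65217.
Difference = 22/32 − 15/23 = 13/368 ≈ 0.0353.

MAP − MLE = 0.0353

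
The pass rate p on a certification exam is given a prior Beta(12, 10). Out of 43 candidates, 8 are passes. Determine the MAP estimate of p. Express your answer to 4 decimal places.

Prior: Beta(12, 10).
Data: 8 successes in 43 trials. The binomial likelihood contributes p^8(1−p)^35, so the posterior is Beta(12+8, 10+35) = Beta(20, 45).
For Beta(a, b) with a, b > 1 the mode is (a−1)/(a+b−2) = 19/63 ≈ 0.3016.

p̂_MAP = 0.3016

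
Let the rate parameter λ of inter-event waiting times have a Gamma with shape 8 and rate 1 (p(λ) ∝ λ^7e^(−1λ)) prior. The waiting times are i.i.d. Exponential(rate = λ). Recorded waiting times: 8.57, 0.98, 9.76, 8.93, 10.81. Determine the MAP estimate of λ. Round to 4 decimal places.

The Exponential(rate=λ) likelihood is ∝ λ^n e^(−λΣtᵢ). Here n = 5 and Σtᵢ = 8.57 + 0.98 + 9.76 + 8.93 + 10.81 = 39.05.
Posterior ∝ λ^7e^(−1λ) · λ^5e^(−39.05λ) = λ^12e^(−40.05λ), i.e. Gamma(13, 40.05).
Mode = (a−1)/b = 12/40.05 ≈ 0.2996.

λ̂_MAP = 0.2996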